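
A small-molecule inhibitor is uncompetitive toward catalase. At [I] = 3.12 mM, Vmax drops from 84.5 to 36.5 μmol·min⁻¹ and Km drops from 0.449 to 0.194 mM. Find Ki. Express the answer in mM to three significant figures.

2.37 mM

Uncompetitive: Vmax,app = Vmax/α (and Km,app = Km/α) with α = 1 + [I]/Ki.
α = Vmax/Vmax,app = 84.5/36.5 = 2.315.
Ki = [I]/(α − 1) = 3.12/1.315 = 2.37 mM.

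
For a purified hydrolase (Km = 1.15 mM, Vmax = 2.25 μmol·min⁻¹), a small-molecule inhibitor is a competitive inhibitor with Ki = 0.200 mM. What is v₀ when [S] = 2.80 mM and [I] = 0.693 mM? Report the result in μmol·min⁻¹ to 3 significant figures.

α = 1 + [I]/Ki = 1 + 0.693/0.200 = 4.465.
For a competitive inhibitor, Vmax is unchanged and the apparent Km becomes α·Km: Km,app = 5.13 mM, Vmax,app = 2.25 μmol·min⁻¹.
v = Vmax,app·[S]/(Km,app + [S]) = 2.25 × 2.80/(5.13 + 2.80) = 0.794 μmol·min⁻¹.

0.794 μmol·min⁻¹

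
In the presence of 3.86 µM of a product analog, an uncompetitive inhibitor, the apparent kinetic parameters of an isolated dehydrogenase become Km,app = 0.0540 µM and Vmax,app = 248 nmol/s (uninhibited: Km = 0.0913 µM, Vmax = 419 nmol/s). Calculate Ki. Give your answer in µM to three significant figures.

Uncompetitive: Vmax,app = Vmax/α (and Km,app = Km/α) with α = 1 + [I]/Ki.
α = Vmax/Vmax,app = 419/248 = 1.690.
Ki = [I]/(α − 1) = 3.86/0.6895 = 5.60 µM.

5.60 µM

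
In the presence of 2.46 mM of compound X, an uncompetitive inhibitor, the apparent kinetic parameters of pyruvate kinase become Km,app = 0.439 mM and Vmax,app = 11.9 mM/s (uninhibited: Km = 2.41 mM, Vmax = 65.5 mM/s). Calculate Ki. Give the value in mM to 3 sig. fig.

Uncompetitive: Vmax,app = Vmax/α (and Km,app = Km/α) with α = 1 + [I]/Ki.
α = Vmax/Vmax,app = 65.5/11.9 = 5.504.
Ki = [I]/(α − 1) = 2.46/4.504 = 0.546 mM.

0.546 mM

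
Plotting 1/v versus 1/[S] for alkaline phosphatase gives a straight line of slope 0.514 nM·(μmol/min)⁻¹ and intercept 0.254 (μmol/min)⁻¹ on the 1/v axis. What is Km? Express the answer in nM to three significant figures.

2.02 nM

y-intercept = 1/Vmax ⇒ Vmax = 3.94 μmol/min; slope = Km/Vmax ⇒ Km = slope × Vmax.
Km = 0.514 × 3.94 = 2.02 nM.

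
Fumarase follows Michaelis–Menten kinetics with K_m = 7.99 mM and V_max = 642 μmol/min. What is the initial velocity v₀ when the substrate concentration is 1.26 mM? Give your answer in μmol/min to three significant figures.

87.5 μmol/min

v = Vmax·[S]/(Km + [S]) = 642 × 1.26 / (7.99 + 1.26)
  = 808.9 / 9.250 = 87.5 μmol/min.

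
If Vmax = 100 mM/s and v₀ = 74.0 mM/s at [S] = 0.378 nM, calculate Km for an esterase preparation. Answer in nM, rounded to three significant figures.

v/Vmax = 74.0/100 = 0.7400 = [S]/(Km+[S]).
So Km + [S] = [S]/0.7400 = 0.5108 nM, giving Km = 0.5108 − 0.378 = 0.133 nM.

0.133 nM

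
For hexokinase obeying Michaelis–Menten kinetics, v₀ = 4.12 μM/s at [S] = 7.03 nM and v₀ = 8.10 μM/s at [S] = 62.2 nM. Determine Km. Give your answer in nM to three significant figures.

8.73 nM

From v = Vmax[S]/(Km+[S]), each point gives Vmax = v(Km+[S])/[S].
Equating: 4.12(Km+7.03)/7.03 = 8.10(Km+62.2)/62.2.
0.5861·Km + 4.12 = 0.1302·Km + 8.10, so (0.5861 − 0.1302)·Km = 8.10 − 4.12.
Km = 3.980/0.4558 = 8.73 nM; then Vmax = 4.12(8.73+7.03)/7.03 = 9.24 μM/s.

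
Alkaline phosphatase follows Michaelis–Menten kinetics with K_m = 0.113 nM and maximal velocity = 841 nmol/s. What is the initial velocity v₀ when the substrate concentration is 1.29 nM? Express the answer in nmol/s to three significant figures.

v = Vmax·[S]/(Km + [S]) = 841 × 1.29 / (0.113 + 1.29)
  = 1085 / 1.403 = 773 nmol/s.

773 nmol/s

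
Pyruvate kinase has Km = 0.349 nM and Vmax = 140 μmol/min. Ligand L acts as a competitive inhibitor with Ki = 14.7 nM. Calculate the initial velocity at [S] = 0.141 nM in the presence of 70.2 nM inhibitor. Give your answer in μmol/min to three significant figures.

9.15 μmol/min

α = 1 + [I]/Ki = 1 + 70.2/14.7 = 5.776.
For a competitive inhibitor, Vmax is unchanged and the apparent Km becomes α·Km: Km,app = 2.02 nM, Vmax,app = 140 μmol/min.
v = Vmax,app·[S]/(Km,app + [S]) = 140 × 0.141/(2.02 + 0.141) = 9.15 μmol/min.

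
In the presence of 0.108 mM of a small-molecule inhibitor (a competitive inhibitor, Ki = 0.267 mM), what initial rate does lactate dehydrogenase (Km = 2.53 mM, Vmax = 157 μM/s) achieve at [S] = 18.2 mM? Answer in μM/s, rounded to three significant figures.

131 μM/s

α = 1 + [I]/Ki = 1 + 0.108/0.267 = 1.404.
For a competitive inhibitor, Vmax is unchanged and the apparent Km becomes α·Km: Km,app = 3.55 mM, Vmax,app = 157 μM/s.
v = Vmax,app·[S]/(Km,app + [S]) = 157 × 18.2/(3.55 + 18.2) = 131 μM/s.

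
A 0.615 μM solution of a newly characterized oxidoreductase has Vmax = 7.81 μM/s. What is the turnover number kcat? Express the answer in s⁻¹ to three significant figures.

kcat = Vmax/[E]total = 7.81 μM/s / 0.615 μM = 12.7 s⁻¹.

12.7 s⁻¹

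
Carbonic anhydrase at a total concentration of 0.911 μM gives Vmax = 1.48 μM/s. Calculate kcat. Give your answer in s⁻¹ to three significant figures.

1.62 s⁻¹

kcat = Vmax/[E]total = 1.48 μM/s / 0.911 μM = 1.62 s⁻¹.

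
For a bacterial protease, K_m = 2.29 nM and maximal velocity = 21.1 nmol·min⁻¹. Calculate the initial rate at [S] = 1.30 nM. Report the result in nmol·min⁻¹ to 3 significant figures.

v = Vmax·[S]/(Km + [S]) = 21.1 × 1.30 / (2.29 + 1.30)
  = 27.43 / 3.590 = 7.64 nmol·min⁻¹.

7.64 nmol·min⁻¹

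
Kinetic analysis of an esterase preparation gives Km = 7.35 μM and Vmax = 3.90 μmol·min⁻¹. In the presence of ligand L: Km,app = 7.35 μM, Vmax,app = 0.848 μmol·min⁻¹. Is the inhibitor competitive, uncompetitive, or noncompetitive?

Vmax decreases (3.90 → 0.848 μmol·min⁻¹) while Km is unchanged — pure noncompetitive inhibition.

noncompetitive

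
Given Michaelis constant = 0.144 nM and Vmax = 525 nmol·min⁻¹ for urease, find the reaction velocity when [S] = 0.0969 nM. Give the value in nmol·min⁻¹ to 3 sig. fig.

v = Vmax·[S]/(Km + [S]) = 525 × 0.0969 / (0.144 + 0.0969)
  = 50.87 / 0.2409 = 211 nmol·min⁻¹.

211 nmol·min⁻¹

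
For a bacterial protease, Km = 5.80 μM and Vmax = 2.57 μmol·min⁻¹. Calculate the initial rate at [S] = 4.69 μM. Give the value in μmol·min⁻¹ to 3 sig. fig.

1.15 μmol·min⁻¹

v = Vmax·[S]/(Km + [S]) = 2.57 × 4.69 / (5.80 + 4.69)
  = 12.05 / 10.49 = 1.15 μmol·min⁻¹.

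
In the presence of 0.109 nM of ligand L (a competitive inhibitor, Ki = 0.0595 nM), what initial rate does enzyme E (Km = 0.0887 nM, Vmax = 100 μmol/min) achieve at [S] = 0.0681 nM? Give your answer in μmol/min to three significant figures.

21.3 μmol/min

α = 1 + [I]/Ki = 1 + 0.109/0.0595 = 2.832.
For a competitive inhibitor, Vmax is unchanged and the apparent Km becomes α·Km: Km,app = 0.251 nM, Vmax,app = 100 μmol/min.
v = Vmax,app·[S]/(Km,app + [S]) = 100 × 0.0681/(0.251 + 0.0681) = 21.3 μmol/min.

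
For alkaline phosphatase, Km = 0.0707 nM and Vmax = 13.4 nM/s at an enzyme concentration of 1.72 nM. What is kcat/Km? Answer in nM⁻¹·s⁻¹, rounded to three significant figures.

110 nM⁻¹·s⁻¹

kcat = Vmax/[E]total = 13.4/1.72 = 7.79 s⁻¹.
kcat/Km = 7.79/0.0707 = 110 nM⁻¹·s⁻¹.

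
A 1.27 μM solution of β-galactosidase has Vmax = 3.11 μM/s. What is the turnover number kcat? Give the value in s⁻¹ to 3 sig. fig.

kcat = Vmax/[E]total = 3.11 μM/s / 1.27 μM = 2.45 s⁻¹.

2.45 s⁻¹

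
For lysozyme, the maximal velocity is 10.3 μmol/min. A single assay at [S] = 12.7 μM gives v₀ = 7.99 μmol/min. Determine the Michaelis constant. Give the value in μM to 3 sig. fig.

v/Vmax = 7.99/10.3 = 0.7757 = [S]/(Km+[S]).
So Km + [S] = [S]/0.7757 = 16.37 μM, giving Km = 16.37 − 12.7 = 3.67 μM.

3.67 μM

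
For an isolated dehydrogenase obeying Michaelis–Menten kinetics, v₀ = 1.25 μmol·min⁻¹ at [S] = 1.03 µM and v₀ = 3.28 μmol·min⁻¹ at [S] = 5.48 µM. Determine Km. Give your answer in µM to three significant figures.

3.30 µM

In reciprocal form, 1/v = (Km/Vmax)·(1/[S]) + 1/Vmax. The two points give (1/[S], 1/v) = (0.9709, 0.8000) and (0.1825, 0.3049).
Slope = (0.8000 − 0.3049)/(0.9709 − 0.1825) = 0.6280; intercept = 0.8000 − 0.6280×0.9709 = 0.1903.
Vmax = 1/intercept = 5.26 μmol·min⁻¹; Km = slope × Vmax = 0.6280 × 5.26 = 3.30 µM.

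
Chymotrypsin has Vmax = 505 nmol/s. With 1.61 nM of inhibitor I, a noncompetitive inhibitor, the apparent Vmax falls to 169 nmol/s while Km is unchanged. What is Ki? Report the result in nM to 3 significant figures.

Noncompetitive: Vmax,app = Vmax/α with α = 1 + [I]/Ki.
α = Vmax/Vmax,app = 505/169 = 2.988.
Ki = [I]/(α − 1) = 1.61/1.988 = 0.810 nM.

0.810 nM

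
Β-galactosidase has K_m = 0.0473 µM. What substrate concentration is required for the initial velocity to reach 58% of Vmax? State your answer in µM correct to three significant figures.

v/Vmax = [S]/(Km+[S]) = 0.58, so [S] = Km·0.58/(1 − 0.58) = 0.0473 × 1.381.
[S] = 0.0653 µM.

0.0653 µM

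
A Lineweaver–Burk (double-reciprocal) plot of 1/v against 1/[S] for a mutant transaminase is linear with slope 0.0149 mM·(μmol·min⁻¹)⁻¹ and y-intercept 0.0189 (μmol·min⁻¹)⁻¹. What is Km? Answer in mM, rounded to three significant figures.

0.788 mM

y-intercept = 1/Vmax ⇒ Vmax = 52.9 μmol·min⁻¹; slope = Km/Vmax ⇒ Km = slope × Vmax.
Km = 0.0149 × 52.9 = 0.788 mM.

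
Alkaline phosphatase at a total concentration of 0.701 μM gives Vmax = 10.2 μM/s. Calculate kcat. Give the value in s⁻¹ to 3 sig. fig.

14.6 s⁻¹

kcat = Vmax/[E]total = 10.2 μM/s / 0.701 μM = 14.6 s⁻¹.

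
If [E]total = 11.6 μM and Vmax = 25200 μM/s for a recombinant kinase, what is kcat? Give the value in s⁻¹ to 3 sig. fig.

kcat = Vmax/[E]total = 25200 μM/s / 11.6 μM = 2170 s⁻¹.

2170 s⁻¹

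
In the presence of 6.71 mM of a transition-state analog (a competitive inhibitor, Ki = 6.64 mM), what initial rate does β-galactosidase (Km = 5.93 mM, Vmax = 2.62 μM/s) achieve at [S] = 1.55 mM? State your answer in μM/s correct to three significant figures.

0.301 μM/s

α = 1 + [I]/Ki = 1 + 6.71/6.64 = 2.011.
For a competitive inhibitor, Vmax is unchanged and the apparent Km becomes α·Km: Km,app = 11.9 mM, Vmax,app = 2.62 μM/s.
v = Vmax,app·[S]/(Km,app + [S]) = 2.62 × 1.55/(11.9 + 1.55) = 0.301 μM/s.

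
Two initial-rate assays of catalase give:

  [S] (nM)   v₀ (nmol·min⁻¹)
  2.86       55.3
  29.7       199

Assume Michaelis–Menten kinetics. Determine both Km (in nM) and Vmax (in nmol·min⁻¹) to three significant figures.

From v = Vmax[S]/(Km+[S]), each point gives Vmax = v(Km+[S])/[S].
Equating: 55.3(Km+2.86)/2.86 = 199(Km+29.7)/29.7.
19.34·Km + 55.3 = 6.700·Km + 199, so (19.34 − 6.700)·Km = 199 − 55.3.
Km = 143.7/12.64 = 11.4 nM; then Vmax = 55.3(11.4+2.86)/2.86 = 275 nmol·min⁻¹.

Km = 11.4 nM; Vmax = 275 nmol·min⁻¹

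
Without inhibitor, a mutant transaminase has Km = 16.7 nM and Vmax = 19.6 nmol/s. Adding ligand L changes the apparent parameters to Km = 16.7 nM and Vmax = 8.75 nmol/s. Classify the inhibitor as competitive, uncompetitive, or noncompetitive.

noncompetitive

Vmax decreases (19.6 → 8.75 nmol/s) while Km is unchanged — pure noncompetitive inhibition.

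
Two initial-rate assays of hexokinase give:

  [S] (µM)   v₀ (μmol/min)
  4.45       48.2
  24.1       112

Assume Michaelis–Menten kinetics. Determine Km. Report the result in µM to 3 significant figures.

10.3 µM

In reciprocal form, 1/v = (Km/Vmax)·(1/[S]) + 1/Vmax. The two points give (1/[S], 1/v) = (0.2247, 0.02075) and (0.04149, 0.008929).
Slope = (0.02075 − 0.008929)/(0.2247 − 0.04149) = 0.06450; intercept = 0.02075 − 0.06450×0.2247 = 0.006252.
Vmax = 1/intercept = 160 μmol/min; Km = slope × Vmax = 0.06450 × 160 = 10.3 µM.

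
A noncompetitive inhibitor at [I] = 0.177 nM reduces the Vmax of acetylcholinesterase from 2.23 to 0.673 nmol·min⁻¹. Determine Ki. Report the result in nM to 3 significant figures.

Noncompetitive: Vmax,app = Vmax/α with α = 1 + [I]/Ki.
α = Vmax/Vmax,app = 2.23/0.673 = 3.314.
Ki = [I]/(α − 1) = 0.177/2.314 = 0.0765 nM.

0.0765 nM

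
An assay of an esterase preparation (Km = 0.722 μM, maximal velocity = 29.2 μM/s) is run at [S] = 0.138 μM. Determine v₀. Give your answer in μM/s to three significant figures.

4.69 μM/s

v = Vmax·[S]/(Km + [S]) = 29.2 × 0.138 / (0.722 + 0.138)
  = 4.030 / 0.8600 = 4.69 μM/s.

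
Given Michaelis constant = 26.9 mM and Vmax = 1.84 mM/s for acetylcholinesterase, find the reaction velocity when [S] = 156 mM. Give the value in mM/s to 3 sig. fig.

[S]/(Km+[S]) = 156/182.9 = 0.8529, the fractional saturation.
v = 0.8529 × Vmax = 0.8529 × 1.84 = 1.57 mM/s.

1.57 mM/s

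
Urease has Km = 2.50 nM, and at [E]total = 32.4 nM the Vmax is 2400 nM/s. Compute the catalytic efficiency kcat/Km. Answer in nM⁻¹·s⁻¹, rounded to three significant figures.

29.6 nM⁻¹·s⁻¹

kcat = Vmax/[E]total = 2400/32.4 = 74.1 s⁻¹.
kcat/Km = 74.1/2.50 = 29.6 nM⁻¹·s⁻¹.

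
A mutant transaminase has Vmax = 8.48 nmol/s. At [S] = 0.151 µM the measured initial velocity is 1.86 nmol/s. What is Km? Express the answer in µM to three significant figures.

v/Vmax = 1.86/8.48 = 0.2193 = [S]/(Km+[S]).
So Km + [S] = [S]/0.2193 = 0.6884 µM, giving Km = 0.6884 − 0.151 = 0.537 µM.

0.537 µM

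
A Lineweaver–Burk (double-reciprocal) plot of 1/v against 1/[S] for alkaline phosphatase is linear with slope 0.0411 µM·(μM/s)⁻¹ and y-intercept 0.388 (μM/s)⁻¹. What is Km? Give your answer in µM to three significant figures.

0.106 µM

y-intercept = 1/Vmax ⇒ Vmax = 2.58 μM/s; slope = Km/Vmax ⇒ Km = slope × Vmax.
Km = 0.0411 × 2.58 = 0.106 µM.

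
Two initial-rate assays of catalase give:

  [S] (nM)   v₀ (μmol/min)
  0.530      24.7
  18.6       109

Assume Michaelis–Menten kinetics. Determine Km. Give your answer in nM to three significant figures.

In reciprocal form, 1/v = (Km/Vmax)·(1/[S]) + 1/Vmax. The two points give (1/[S], 1/v) = (1.887, 0.04049) and (0.05376, 0.009174).
Slope = (0.04049 − 0.009174)/(1.887 − 0.05376) = 0.01708; intercept = 0.04049 − 0.01708×1.887 = 0.008256.
Vmax = 1/intercept = 121 μmol/min; Km = slope × Vmax = 0.01708 × 121 = 2.07 nM.

2.07 nM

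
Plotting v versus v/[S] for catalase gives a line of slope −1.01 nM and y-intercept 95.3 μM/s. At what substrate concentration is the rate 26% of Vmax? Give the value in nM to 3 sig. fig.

The Eadie–Hofstee slope gives Km = 1.01 nM (slope = −Km).
v/Vmax = [S]/(Km+[S]) = 0.26 ⇒ [S] = Km·0.26/(1−0.26) = 1.01 × 0.3514 = 0.355 nM.

0.355 nM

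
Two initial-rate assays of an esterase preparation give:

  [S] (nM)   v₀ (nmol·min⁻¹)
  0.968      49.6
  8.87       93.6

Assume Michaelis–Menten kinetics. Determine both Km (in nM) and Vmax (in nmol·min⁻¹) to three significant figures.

In reciprocal form, 1/v = (Km/Vmax)·(1/[S]) + 1/Vmax. The two points give (1/[S], 1/v) = (1.033, 0.02016) and (0.1127, 0.01068).
Slope = (0.02016 − 0.01068)/(1.033 − 0.1127) = 0.01030; intercept = 0.02016 − 0.01030×1.033 = 0.009523.
Vmax = 1/intercept = 105 nmol·min⁻¹; Km = slope × Vmax = 0.01030 × 105 = 1.08 nM.

Km = 1.08 nM; Vmax = 105 nmol·min⁻¹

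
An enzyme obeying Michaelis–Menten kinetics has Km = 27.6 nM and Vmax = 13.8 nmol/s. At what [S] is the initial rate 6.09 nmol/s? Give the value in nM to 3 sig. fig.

Rearranging v = Vmax[S]/(Km+[S]) gives [S] = Km·v/(Vmax − v).
[S] = 27.6 × 6.09 / (13.8 − 6.09) = 168.1/7.710 = 21.8 nM.

21.8 nM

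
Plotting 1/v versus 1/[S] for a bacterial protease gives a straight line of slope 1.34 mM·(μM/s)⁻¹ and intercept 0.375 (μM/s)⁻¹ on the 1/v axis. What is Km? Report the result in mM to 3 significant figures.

y-intercept = 1/Vmax ⇒ Vmax = 2.67 μM/s; slope = Km/Vmax ⇒ Km = slope × Vmax.
Km = 1.34 × 2.67 = 3.57 mM.

3.57 mM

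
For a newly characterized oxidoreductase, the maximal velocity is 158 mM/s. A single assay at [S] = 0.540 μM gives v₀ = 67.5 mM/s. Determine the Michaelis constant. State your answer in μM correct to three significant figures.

0.724 μM

From v = Vmax[S]/(Km+[S]), Km = [S](Vmax − v)/v.
Km = 0.540 × (158 − 67.5) / 67.5 = 48.87/67.5 = 0.724 μM.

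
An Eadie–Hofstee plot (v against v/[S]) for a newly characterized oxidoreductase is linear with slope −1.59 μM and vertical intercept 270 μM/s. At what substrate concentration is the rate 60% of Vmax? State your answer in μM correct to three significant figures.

The Eadie–Hofstee slope gives Km = 1.59 μM (slope = −Km).
v/Vmax = [S]/(Km+[S]) = 0.6 ⇒ [S] = Km·0.6/(1−0.6) = 1.59 × 1.500 = 2.38 μM.

2.38 μM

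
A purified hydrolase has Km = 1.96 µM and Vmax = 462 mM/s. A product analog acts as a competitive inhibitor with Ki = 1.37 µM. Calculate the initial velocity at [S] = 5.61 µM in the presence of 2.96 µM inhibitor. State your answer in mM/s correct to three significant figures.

220 mM/s

α = 1 + [I]/Ki = 1 + 2.96/1.37 = 3.161.
For a competitive inhibitor, Vmax is unchanged and the apparent Km becomes α·Km: Km,app = 6.19 µM, Vmax,app = 462 mM/s.
v = Vmax,app·[S]/(Km,app + [S]) = 462 × 5.61/(6.19 + 5.61) = 220 mM/s.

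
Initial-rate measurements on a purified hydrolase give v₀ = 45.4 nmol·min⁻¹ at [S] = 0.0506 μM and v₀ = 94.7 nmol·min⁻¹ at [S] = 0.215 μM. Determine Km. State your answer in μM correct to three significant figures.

In reciprocal form, 1/v = (Km/Vmax)·(1/[S]) + 1/Vmax. The two points give (1/[S], 1/v) = (19.76, 0.02203) and (4.651, 0.01056).
Slope = (0.02203 − 0.01056)/(19.76 − 4.651) = 0.0007588; intercept = 0.02203 − 0.0007588×19.76 = 0.007030.
Vmax = 1/intercept = 142 nmol·min⁻¹; Km = slope × Vmax = 0.0007588 × 142 = 0.108 μM.

0.108 μM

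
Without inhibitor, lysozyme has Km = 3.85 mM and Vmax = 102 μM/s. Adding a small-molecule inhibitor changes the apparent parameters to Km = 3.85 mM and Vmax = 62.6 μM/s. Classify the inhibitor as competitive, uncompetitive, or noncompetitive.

noncompetitive

Vmax decreases (102 → 62.6 μM/s) while Km is unchanged — pure noncompetitive inhibition.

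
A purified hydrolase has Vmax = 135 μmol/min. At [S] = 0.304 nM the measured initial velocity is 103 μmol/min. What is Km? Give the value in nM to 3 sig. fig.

From v = Vmax[S]/(Km+[S]), Km = [S](Vmax − v)/v.
Km = 0.304 × (135 − 103) / 103 = 9.728/103 = 0.0944 nM.

0.0944 nM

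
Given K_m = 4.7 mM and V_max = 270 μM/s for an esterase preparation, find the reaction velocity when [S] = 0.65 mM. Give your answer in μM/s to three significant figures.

v = Vmax·[S]/(Km + [S]) = 270 × 0.65 / (4.7 + 0.65)
  = 175.5 / 5.350 = 32.8 μM/s.

32.8 μM/s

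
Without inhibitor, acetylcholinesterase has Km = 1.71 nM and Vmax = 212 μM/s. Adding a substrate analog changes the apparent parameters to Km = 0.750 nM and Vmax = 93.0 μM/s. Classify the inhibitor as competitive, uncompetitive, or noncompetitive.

Both Km and Vmax decrease by the same factor (~2.28-fold) — characteristic of uncompetitive inhibition.

uncompetitive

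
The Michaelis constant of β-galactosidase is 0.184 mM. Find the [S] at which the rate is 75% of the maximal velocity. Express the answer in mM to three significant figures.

v/Vmax = [S]/(Km+[S]) = 0.75, so [S] = Km·0.75/(1 − 0.75) = 0.184 × 3.000.
[S] = 0.552 mM.

0.552 mM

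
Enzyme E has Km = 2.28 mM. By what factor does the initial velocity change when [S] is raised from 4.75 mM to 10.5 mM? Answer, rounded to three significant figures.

1.22

Since Vmax cancels, v₂/v₁ = [S]₂(Km+[S]₁) / [S]₁(Km+[S]₂).
= 10.5×(2.28+4.75) / (4.75×(2.28+10.5)) = 73.82/60.70 = 1.22.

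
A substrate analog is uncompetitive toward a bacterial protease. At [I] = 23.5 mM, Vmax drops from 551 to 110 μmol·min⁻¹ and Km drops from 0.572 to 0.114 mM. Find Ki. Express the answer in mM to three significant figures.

Uncompetitive: Vmax,app = Vmax/α (and Km,app = Km/α) with α = 1 + [I]/Ki.
α = Vmax/Vmax,app = 551/110 = 5.009.
Ki = [I]/(α − 1) = 23.5/4.009 = 5.86 mM.

5.86 mM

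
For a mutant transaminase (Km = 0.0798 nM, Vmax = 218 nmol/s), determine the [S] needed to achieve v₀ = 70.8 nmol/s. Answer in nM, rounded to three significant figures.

The required fractional saturation is v/Vmax = 70.8/218 = 0.3248.
Then [S]/(Km+[S]) = 0.3248 ⇒ [S] = 0.0798 × 0.3248/(1 − 0.3248) = 0.0384 nM.

0.0384 nM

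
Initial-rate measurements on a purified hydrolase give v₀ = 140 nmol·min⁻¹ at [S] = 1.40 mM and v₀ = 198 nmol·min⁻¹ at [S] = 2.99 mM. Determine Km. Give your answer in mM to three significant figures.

From v = Vmax[S]/(Km+[S]), each point gives Vmax = v(Km+[S])/[S].
Equating: 140(Km+1.40)/1.40 = 198(Km+2.99)/2.99.
100.0·Km + 140 = 66.22·Km + 198, so (100.0 − 66.22)·Km = 198 − 140.
Km = 58.00/33.78 = 1.72 mM; then Vmax = 140(1.72+1.40)/1.40 = 312 nmol·min⁻¹.

1.72 mM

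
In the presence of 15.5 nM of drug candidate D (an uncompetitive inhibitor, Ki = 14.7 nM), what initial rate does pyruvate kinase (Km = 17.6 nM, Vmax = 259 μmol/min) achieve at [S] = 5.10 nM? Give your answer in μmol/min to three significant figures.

α = 1 + [I]/Ki = 1 + 15.5/14.7 = 2.054.
For an uncompetitive inhibitor, both parameters are divided by α, giving Vmax/α and Km/α: Km,app = 8.57 nM, Vmax,app = 126 μmol/min.
v = Vmax,app·[S]/(Km,app + [S]) = 126 × 5.10/(8.57 + 5.10) = 47.0 μmol/min.

47.0 μmol/min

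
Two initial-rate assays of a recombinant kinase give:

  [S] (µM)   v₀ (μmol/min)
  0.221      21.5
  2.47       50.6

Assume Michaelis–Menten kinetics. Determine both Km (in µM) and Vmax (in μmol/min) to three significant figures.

Km = 0.379 µM; Vmax = 58.4 μmol/min

In reciprocal form, 1/v = (Km/Vmax)·(1/[S]) + 1/Vmax. The two points give (1/[S], 1/v) = (4.525, 0.04651) and (0.4049, 0.01976).
Slope = (0.04651 − 0.01976)/(4.525 − 0.4049) = 0.006492; intercept = 0.04651 − 0.006492×4.525 = 0.01713.
Vmax = 1/intercept = 58.4 μmol/min; Km = slope × Vmax = 0.006492 × 58.4 = 0.379 µM.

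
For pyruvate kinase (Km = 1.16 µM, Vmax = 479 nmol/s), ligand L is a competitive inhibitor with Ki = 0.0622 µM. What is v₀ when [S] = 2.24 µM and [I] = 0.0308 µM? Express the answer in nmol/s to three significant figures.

270 nmol/s

With α = 1 + [I]/Ki = 1 + 0.0308/0.0622 = 1.495, the competitive rate law is v = Vmax[S] / (αKm + [S]).
v = 479×2.24 / (1.495×1.16 + 2.24) = 1073/3.974 = 270 nmol/s.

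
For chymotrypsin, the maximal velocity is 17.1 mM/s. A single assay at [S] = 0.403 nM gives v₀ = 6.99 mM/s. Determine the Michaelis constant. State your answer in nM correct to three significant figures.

v/Vmax = 6.99/17.1 = 0.4088 = [S]/(Km+[S]).
So Km + [S] = [S]/0.4088 = 0.9859 nM, giving Km = 0.9859 − 0.403 = 0.583 nM.

0.583 nM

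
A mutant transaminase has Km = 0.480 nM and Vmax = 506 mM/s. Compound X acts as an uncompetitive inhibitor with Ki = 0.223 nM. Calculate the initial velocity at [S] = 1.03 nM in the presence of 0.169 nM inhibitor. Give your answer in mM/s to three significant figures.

228 mM/s

With α = 1 + [I]/Ki = 1 + 0.169/0.223 = 1.758, the uncompetitive rate law is v = (Vmax/α)·[S] / (Km/α + [S]).
v = (506/1.758)×1.03 / (0.480/1.758 + 1.03) = 296.5/1.303 = 228 mM/s.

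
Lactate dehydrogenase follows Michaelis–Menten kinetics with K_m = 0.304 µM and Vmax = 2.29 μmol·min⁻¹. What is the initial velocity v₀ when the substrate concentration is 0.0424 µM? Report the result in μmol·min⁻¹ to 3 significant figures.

0.280 μmol·min⁻¹

v = Vmax·[S]/(Km + [S]) = 2.29 × 0.0424 / (0.304 + 0.0424)
  = 0.09710 / 0.3464 = 0.280 μmol·min⁻¹.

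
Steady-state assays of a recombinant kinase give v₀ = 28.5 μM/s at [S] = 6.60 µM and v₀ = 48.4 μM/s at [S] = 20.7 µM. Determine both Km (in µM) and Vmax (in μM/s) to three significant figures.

Km = 10.1 µM; Vmax = 71.9 μM/s

In reciprocal form, 1/v = (Km/Vmax)·(1/[S]) + 1/Vmax. The two points give (1/[S], 1/v) = (0.1515, 0.03509) and (0.04831, 0.02066).
Slope = (0.03509 − 0.02066)/(0.1515 − 0.04831) = 0.1398; intercept = 0.03509 − 0.1398×0.1515 = 0.01391.
Vmax = 1/intercept = 71.9 μM/s; Km = slope × Vmax = 0.1398 × 71.9 = 10.1 µM.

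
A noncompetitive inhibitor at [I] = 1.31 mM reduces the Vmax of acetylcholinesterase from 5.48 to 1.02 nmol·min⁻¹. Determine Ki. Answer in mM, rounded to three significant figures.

0.300 mM

Noncompetitive: Vmax,app = Vmax/α with α = 1 + [I]/Ki.
α = Vmax/Vmax,app = 5.48/1.02 = 5.373.
Ki = [I]/(α − 1) = 1.31/4.373 = 0.300 mM.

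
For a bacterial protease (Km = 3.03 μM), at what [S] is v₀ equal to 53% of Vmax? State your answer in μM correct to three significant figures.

v/Vmax = [S]/(Km+[S]) = 0.53, so [S] = Km·0.53/(1 − 0.53) = 3.03 × 1.128.
[S] = 3.42 μM.

3.42 μM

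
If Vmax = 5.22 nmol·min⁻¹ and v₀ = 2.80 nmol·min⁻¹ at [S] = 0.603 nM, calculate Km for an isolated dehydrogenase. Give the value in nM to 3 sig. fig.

From v = Vmax[S]/(Km+[S]), Km = [S](Vmax − v)/v.
Km = 0.603 × (5.22 − 2.80) / 2.80 = 1.459/2.80 = 0.521 nM.

0.521 nM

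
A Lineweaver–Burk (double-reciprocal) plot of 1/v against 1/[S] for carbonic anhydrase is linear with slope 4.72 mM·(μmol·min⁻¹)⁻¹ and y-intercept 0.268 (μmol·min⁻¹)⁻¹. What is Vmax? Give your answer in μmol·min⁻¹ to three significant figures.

3.73 μmol·min⁻¹

The y-intercept of a Lineweaver–Burk plot equals 1/Vmax, so Vmax = 1/0.268 = 3.73 μmol·min⁻¹.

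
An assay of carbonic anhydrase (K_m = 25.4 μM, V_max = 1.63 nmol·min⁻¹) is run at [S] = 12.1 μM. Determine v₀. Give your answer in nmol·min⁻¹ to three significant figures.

[S]/(Km+[S]) = 12.1/37.50 = 0.3227, the fractional saturation.
v = 0.3227 × Vmax = 0.3227 × 1.63 = 0.526 nmol·min⁻¹.

0.526 nmol·min⁻¹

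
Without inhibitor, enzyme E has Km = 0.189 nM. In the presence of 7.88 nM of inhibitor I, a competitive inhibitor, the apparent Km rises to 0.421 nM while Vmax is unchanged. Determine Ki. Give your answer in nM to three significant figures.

6.42 nM

Competitive: Km,app = α·Km with α = 1 + [I]/Ki.
α = Km,app/Km = 0.421/0.189 = 2.228.
Since α = 1 + [I]/Ki, [I]/Ki = 2.228 − 1 = 1.228 and Ki = 7.88/1.228 = 6.42 nM.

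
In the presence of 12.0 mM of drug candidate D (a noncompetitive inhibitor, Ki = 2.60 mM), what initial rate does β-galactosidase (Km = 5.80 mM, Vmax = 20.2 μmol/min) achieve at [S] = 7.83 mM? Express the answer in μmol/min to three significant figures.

2.07 μmol/min

With α = 1 + [I]/Ki = 1 + 12.0/2.60 = 5.615, the noncompetitive rate law is v = (Vmax/α)·[S] / (Km + [S]).
v = (20.2/5.615)×7.83 / (5.80 + 7.83) = 28.17/13.63 = 2.07 μmol/min.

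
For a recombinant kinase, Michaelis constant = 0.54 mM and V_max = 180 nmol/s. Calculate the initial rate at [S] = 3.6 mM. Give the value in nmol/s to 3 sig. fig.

157 nmol/s

[S]/(Km+[S]) = 3.6/4.140 = 0.8696, the fractional saturation.
v = 0.8696 × Vmax = 0.8696 × 180 = 157 nmol/s.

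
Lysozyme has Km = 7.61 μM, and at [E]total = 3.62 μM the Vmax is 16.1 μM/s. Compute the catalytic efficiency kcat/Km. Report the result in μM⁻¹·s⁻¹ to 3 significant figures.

kcat = Vmax/[E]total = 16.1/3.62 = 4.45 s⁻¹.
kcat/Km = 4.45/7.61 = 0.584 μM⁻¹·s⁻¹.

0.584 μM⁻¹·s⁻¹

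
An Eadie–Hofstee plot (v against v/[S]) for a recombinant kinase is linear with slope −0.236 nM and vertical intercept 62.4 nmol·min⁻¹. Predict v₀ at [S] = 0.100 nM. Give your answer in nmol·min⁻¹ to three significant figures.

18.6 nmol·min⁻¹

In the Eadie–Hofstee form v = Vmax − Km·(v/[S]), the slope is −Km and the intercept is Vmax, so Km = 0.236 nM and Vmax = 62.4 nmol·min⁻¹.
v = 62.4 × 0.100/(0.236 + 0.100) = 18.6 nmol·min⁻¹.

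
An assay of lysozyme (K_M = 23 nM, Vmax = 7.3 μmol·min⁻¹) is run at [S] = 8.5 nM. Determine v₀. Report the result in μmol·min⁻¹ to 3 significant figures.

1.97 μmol·min⁻¹

v = Vmax·[S]/(Km + [S]) = 7.3 × 8.5 / (23 + 8.5)
  = 62.05 / 31.50 = 1.97 μmol·min⁻¹.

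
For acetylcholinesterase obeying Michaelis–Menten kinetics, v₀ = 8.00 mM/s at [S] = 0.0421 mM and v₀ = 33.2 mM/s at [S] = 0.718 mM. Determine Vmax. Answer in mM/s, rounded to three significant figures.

41.3 mM/s

In reciprocal form, 1/v = (Km/Vmax)·(1/[S]) + 1/Vmax. The two points give (1/[S], 1/v) = (23.75, 0.1250) and (1.393, 0.03012).
Slope = (0.1250 − 0.03012)/(23.75 − 1.393) = 0.004243; intercept = 0.1250 − 0.004243×23.75 = 0.02421.
Vmax = 1/intercept = 41.3 mM/s; Km = slope × Vmax = 0.004243 × 41.3 = 0.175 mM.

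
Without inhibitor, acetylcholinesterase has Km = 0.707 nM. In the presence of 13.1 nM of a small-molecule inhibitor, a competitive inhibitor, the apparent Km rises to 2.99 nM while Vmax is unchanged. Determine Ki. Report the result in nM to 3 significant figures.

4.06 nM

Competitive: Km,app = α·Km with α = 1 + [I]/Ki.
α = Km,app/Km = 2.99/0.707 = 4.229.
Ki = [I]/(α − 1) = 13.1/3.229 = 4.06 nM.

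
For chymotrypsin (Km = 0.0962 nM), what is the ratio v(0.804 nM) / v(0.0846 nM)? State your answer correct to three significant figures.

The fractional saturations are [S]/(Km+[S]) = 0.0846/0.1808 = 0.4679 and 0.804/0.9002 = 0.8931.
v₂/v₁ is just their ratio: 0.8931/0.4679 = 1.91.

1.91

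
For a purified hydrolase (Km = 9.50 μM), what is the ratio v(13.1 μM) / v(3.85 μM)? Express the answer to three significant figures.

Since Vmax cancels, v₂/v₁ = [S]₂(Km+[S]₁) / [S]₁(Km+[S]₂).
= 13.1×(9.50+3.85) / (3.85×(9.50+13.1)) = 174.9/87.01 = 2.01.

2.01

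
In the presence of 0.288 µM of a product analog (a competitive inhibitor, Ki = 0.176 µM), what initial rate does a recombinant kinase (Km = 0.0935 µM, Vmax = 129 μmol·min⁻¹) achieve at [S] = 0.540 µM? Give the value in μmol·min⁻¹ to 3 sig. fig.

88.6 μmol·min⁻¹

α = 1 + [I]/Ki = 1 + 0.288/0.176 = 2.636.
For a competitive inhibitor, Vmax is unchanged and the apparent Km becomes α·Km: Km,app = 0.246 µM, Vmax,app = 129 μmol·min⁻¹.
v = Vmax,app·[S]/(Km,app + [S]) = 129 × 0.540/(0.246 + 0.540) = 88.6 μmol·min⁻¹.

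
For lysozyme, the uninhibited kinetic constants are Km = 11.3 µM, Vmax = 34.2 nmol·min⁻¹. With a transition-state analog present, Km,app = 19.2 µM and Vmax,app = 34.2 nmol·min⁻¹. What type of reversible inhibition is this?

Km increases (11.3 → 19.2 µM) while Vmax is unchanged — the hallmark of competitive inhibition.

competitive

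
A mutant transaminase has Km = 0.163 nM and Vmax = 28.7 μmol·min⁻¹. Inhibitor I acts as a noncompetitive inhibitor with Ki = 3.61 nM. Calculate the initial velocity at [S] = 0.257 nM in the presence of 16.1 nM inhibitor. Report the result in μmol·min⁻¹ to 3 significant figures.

3.22 μmol·min⁻¹

α = 1 + [I]/Ki = 1 + 16.1/3.61 = 5.460.
For a noncompetitive inhibitor, Vmax is reduced to Vmax/α while Km is unchanged: Km,app = 0.163 nM, Vmax,app = 5.26 μmol·min⁻¹.
v = Vmax,app·[S]/(Km,app + [S]) = 5.26 × 0.257/(0.163 + 0.257) = 3.22 μmol·min⁻¹.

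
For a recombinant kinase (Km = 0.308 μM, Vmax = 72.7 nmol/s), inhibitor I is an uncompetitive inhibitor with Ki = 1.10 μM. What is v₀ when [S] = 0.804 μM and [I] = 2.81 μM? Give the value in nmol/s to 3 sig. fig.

With α = 1 + [I]/Ki = 1 + 2.81/1.10 = 3.555, the uncompetitive rate law is v = (Vmax/α)·[S] / (Km/α + [S]).
v = (72.7/3.555)×0.804 / (0.308/3.555 + 0.804) = 16.44/0.8906 = 18.5 nmol/s.

18.5 nmol/s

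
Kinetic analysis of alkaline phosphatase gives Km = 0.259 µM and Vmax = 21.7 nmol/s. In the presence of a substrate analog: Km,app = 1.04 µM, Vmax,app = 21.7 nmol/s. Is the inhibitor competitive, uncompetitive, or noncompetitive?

competitive

Km increases (0.259 → 1.04 µM) while Vmax is unchanged — the hallmark of competitive inhibition.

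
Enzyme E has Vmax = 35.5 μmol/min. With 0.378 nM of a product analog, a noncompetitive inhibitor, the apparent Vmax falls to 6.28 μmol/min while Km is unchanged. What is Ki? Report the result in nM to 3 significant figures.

0.0812 nM

Noncompetitive: Vmax,app = Vmax/α with α = 1 + [I]/Ki.
α = Vmax/Vmax,app = 35.5/6.28 = 5.653.
Ki = [I]/(α − 1) = 0.378/4.653 = 0.0812 nM.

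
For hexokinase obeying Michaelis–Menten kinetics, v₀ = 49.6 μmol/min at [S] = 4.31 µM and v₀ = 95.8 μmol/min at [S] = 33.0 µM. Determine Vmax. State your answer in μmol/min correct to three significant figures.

From v = Vmax[S]/(Km+[S]), each point gives Vmax = v(Km+[S])/[S].
Equating: 49.6(Km+4.31)/4.31 = 95.8(Km+33.0)/33.0.
11.51·Km + 49.6 = 2.903·Km + 95.8, so (11.51 − 2.903)·Km = 95.8 − 49.6.
Km = 46.20/8.605 = 5.37 µM; then Vmax = 49.6(5.37+4.31)/4.31 = 111 μmol/min.

111 μmol/min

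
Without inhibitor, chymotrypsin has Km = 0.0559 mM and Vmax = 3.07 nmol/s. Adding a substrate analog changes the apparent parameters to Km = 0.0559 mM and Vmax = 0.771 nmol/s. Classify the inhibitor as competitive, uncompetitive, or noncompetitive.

Vmax decreases (3.07 → 0.771 nmol/s) while Km is unchanged — pure noncompetitive inhibition.

noncompetitive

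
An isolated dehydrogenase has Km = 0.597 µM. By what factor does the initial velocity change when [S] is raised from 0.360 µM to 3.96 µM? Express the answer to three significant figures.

Since Vmax cancels, v₂/v₁ = [S]₂(Km+[S]₁) / [S]₁(Km+[S]₂).
= 3.96×(0.597+0.360) / (0.360×(0.597+3.96)) = 3.790/1.641 = 2.31.

2.31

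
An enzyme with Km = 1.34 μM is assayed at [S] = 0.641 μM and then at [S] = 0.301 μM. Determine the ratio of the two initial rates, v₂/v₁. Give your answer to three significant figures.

Since Vmax cancels, v₂/v₁ = [S]₂(Km+[S]₁) / [S]₁(Km+[S]₂).
= 0.301×(1.34+0.641) / (0.641×(1.34+0.301)) = 0.5963/1.052 = 0.567.

0.567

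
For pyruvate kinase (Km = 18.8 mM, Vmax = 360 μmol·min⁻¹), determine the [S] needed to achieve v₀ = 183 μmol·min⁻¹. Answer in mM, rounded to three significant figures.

Rearranging v = Vmax[S]/(Km+[S]) gives [S] = Km·v/(Vmax − v).
[S] = 18.8 × 183 / (360 − 183) = 3440/177.0 = 19.4 mM.

19.4 mM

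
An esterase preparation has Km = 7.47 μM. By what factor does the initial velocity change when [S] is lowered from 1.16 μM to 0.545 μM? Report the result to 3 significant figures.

0.506

The fractional saturations are [S]/(Km+[S]) = 1.16/8.630 = 0.1344 and 0.545/8.015 = 0.06800.
v₂/v₁ is just their ratio: 0.06800/0.1344 = 0.506.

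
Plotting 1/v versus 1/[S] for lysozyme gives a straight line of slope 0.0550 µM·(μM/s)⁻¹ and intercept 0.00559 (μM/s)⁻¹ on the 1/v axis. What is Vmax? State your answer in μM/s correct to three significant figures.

The y-intercept of a Lineweaver–Burk plot equals 1/Vmax, so Vmax = 1/0.00559 = 179 μM/s.

179 μM/s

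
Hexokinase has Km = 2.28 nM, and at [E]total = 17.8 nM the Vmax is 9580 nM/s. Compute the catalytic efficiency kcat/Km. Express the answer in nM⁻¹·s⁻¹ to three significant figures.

kcat = Vmax/[E]total = 9580/17.8 = 538 s⁻¹.
kcat/Km = 538/2.28 = 236 nM⁻¹·s⁻¹.

236 nM⁻¹·s⁻¹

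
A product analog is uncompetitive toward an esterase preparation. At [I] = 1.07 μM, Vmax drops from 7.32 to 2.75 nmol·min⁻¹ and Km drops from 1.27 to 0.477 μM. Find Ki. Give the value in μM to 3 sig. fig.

Uncompetitive: Vmax,app = Vmax/α (and Km,app = Km/α) with α = 1 + [I]/Ki.
α = Vmax/Vmax,app = 7.32/2.75 = 2.662.
Ki = [I]/(α − 1) = 1.07/1.662 = 0.644 μM.

0.644 μM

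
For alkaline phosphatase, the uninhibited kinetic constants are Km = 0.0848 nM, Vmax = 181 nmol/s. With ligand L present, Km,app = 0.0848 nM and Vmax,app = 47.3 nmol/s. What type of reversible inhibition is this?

noncompetitive

Vmax decreases (181 → 47.3 nmol/s) while Km is unchanged — pure noncompetitive inhibition.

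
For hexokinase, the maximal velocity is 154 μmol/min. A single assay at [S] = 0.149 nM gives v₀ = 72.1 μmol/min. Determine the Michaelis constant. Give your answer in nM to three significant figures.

From v = Vmax[S]/(Km+[S]), Km = [S](Vmax − v)/v.
Km = 0.149 × (154 − 72.1) / 72.1 = 12.20/72.1 = 0.169 nM.

0.169 nM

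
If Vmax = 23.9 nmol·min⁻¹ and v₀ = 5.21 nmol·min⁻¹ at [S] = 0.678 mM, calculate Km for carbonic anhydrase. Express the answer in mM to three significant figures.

v/Vmax = 5.21/23.9 = 0.2180 = [S]/(Km+[S]).
So Km + [S] = [S]/0.2180 = 3.110 mM, giving Km = 3.110 − 0.678 = 2.43 mM.

2.43 mM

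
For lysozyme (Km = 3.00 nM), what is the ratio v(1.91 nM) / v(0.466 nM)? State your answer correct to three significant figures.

2.89

The fractional saturations are [S]/(Km+[S]) = 0.466/3.466 = 0.1344 and 1.91/4.910 = 0.3890.
v₂/v₁ is just their ratio: 0.3890/0.1344 = 2.89.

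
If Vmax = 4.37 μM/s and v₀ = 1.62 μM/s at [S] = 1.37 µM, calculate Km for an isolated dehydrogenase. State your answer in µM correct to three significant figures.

From v = Vmax[S]/(Km+[S]), Km = [S](Vmax − v)/v.
Km = 1.37 × (4.37 − 1.62) / 1.62 = 3.768/1.62 = 2.33 µM.

2.33 µM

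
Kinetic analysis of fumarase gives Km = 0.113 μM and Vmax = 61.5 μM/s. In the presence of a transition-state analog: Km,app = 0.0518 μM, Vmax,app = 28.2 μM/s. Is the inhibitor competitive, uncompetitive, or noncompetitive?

Both Km and Vmax decrease by the same factor (~2.18-fold) — characteristic of uncompetitive inhibition.

uncompetitive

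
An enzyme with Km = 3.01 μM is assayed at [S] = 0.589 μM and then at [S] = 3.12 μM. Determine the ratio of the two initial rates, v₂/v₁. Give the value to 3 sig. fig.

3.11

The fractional saturations are [S]/(Km+[S]) = 0.589/3.599 = 0.1637 and 3.12/6.130 = 0.5090.
v₂/v₁ is just their ratio: 0.5090/0.1637 = 3.11.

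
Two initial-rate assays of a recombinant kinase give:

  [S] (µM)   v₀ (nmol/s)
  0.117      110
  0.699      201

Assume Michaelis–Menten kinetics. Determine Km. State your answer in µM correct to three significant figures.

From v = Vmax[S]/(Km+[S]), each point gives Vmax = v(Km+[S])/[S].
Equating: 110(Km+0.117)/0.117 = 201(Km+0.699)/0.699.
940.2·Km + 110 = 287.6·Km + 201, so (940.2 − 287.6)·Km = 201 − 110.
Km = 91.00/652.6 = 0.139 µM; then Vmax = 110(0.139+0.117)/0.117 = 241 nmol/s.

0.139 µM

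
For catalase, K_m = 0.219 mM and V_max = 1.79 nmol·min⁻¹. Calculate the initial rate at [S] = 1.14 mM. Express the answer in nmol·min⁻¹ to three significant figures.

[S]/(Km+[S]) = 1.14/1.359 = 0.8389, the fractional saturation.
v = 0.8389 × Vmax = 0.8389 × 1.79 = 1.50 nmol·min⁻¹.

1.50 nmol·min⁻¹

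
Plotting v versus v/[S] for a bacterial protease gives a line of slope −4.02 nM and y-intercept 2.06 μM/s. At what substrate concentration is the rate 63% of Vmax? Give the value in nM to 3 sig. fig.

6.84 nM

The Eadie–Hofstee slope gives Km = 4.02 nM (slope = −Km).
v/Vmax = [S]/(Km+[S]) = 0.63 ⇒ [S] = Km·0.63/(1−0.63) = 4.02 × 1.703 = 6.84 nM.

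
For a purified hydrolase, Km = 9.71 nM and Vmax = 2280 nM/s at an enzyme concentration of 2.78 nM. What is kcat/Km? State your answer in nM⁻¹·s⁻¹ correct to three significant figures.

kcat = Vmax/[E]total = 2280/2.78 = 820 s⁻¹.
kcat/Km = 820/9.71 = 84.5 nM⁻¹·s⁻¹.

84.5 nM⁻¹·s⁻¹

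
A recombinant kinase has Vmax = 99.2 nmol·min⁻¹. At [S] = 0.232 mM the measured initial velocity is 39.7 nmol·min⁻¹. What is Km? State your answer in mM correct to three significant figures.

0.348 mM

From v = Vmax[S]/(Km+[S]), Km = [S](Vmax − v)/v.
Km = 0.232 × (99.2 − 39.7) / 39.7 = 13.80/39.7 = 0.348 mM.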